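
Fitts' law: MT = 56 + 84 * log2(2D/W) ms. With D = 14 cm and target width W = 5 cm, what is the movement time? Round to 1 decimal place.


MT = 56 + 84 * log2(2*14/5)
2D/W = 5.6
log2(5.6) = 2.4854
MT = 56 + 84 * 2.4854
= 264.8 ms


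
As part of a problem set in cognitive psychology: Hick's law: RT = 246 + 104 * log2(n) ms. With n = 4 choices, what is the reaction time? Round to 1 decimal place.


RT = 246 + 104 * log2(4)
log2(4) = 2.0
RT = 246 + 104 * 2.0
= 246 + 208.0
= 454.0 ms


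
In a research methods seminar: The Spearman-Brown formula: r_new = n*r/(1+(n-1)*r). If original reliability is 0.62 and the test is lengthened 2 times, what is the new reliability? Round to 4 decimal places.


r_new = n*r / (1 + (n-1)*r)
Numerator = 2 * 0.62 = 1.24
Denominator = 1 + 1 * 0.62 = 1.62
r_new = 1.24 / 1.62
= 0.7654


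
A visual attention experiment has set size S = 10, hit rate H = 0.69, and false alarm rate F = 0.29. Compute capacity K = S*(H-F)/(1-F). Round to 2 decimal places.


K = S * (H - F) / (1 - F)
H - F = 0.4
1 - F = 0.71
K = 10 * 0.4 / 0.71
= 5.63


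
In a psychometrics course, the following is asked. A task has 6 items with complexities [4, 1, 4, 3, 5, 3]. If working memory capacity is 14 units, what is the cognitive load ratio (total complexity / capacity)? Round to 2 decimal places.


Total complexity = 4 + 1 + 4 + 3 + 5 + 3 = 20
Load = total / capacity = 20 / 14
= 1.43


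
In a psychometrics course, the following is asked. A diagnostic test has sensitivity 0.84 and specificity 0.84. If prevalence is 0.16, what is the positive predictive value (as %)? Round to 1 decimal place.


PPV = (sens * prev) / (sens * prev + (1-spec) * (1-prev))
Numerator = 0.84 * 0.16 = 0.1344
P(positive and no disease) = (1 - spec) * (1 - prev) = (1 - 0.84) * (1 - 0.16) = 0.1344
Denominator = 0.1344 + 0.1344 = 0.2688
PPV = 0.1344 / 0.2688 = 0.5
As percentage = 50.0


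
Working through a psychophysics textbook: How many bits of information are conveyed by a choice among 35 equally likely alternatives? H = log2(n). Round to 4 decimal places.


H = log2(n)
H = log2(35)
= 5.1293


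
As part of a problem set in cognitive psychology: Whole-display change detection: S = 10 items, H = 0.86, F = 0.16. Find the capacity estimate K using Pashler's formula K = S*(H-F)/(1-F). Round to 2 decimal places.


K = S * (H - F) / (1 - F)
H - F = 0.7
1 - F = 0.84
K = 10 * 0.7 / 0.84
= 8.33


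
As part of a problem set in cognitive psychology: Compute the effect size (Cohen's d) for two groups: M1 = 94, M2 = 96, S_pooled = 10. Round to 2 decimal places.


Cohen's d = (M1 - M2) / S_pooled
= (94 - 96) / 10
= -2 / 10
= -0.20


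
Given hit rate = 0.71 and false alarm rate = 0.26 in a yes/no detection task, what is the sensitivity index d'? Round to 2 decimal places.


d' = z(HR) - z(FAR)
z(0.71) = 0.5534
z(0.26) = -0.6433
d' = 0.5534 - -0.6433
= 1.20


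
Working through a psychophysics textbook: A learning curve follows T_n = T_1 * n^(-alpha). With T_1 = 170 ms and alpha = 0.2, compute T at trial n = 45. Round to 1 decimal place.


T_n = 170 * 45^(-0.2)
45^(-0.2) = 0.467044
T_n = 170 * 0.467044
= 79.4 ms


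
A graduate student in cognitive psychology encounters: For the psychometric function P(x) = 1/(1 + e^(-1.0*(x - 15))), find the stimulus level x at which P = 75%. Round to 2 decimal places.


At P = 0.75: 0.75 = 1/(1 + e^(-k*(x-x0)))
Solving: e^(-k*(x-x0)) = 1/3
x = x0 + ln(3)/k
ln(3) = 1.0986
x = 15 + 1.0986/1.0
= 15 + 1.0986
= 16.10


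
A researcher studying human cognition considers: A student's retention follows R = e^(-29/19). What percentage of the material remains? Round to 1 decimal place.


R = e^(-t/S)
-t/S = -29/19 = -1.526316
R = e^(-1.526316) = 0.217335
Percentage = 0.217335 * 100
= 21.7


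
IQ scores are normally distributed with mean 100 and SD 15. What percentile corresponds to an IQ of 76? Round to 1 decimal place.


z = (IQ - mean) / SD
z = (76 - 100) / 15 = -1.6
Percentile = Phi(-1.6) * 100
Phi(-1.6) = 0.054799
= 5.5


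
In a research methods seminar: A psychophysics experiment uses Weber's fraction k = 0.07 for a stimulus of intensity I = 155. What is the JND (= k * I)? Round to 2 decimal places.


JND = k * I
JND = 0.07 * 155
= 10.85


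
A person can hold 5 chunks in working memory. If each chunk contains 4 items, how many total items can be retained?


Total items = chunks * items_per_chunk
= 5 * 4
= 20


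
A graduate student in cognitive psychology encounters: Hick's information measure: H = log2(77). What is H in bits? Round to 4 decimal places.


H = log2(n)
H = log2(77)
= 6.2668


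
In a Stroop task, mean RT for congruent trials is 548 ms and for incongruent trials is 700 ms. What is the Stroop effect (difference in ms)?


Stroop effect = RT(incongruent) - RT(congruent)
= 700 - 548
= 152 ms


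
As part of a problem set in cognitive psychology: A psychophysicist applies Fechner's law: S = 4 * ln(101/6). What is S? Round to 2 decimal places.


S = 4 * ln(101/6)
I/I0 = 16.833333
ln(16.833333) = 2.8234
S = 4 * 2.8234
= 11.29


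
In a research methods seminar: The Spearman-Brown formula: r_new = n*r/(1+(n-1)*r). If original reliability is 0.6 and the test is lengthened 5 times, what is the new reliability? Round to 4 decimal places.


r_new = n*r / (1 + (n-1)*r)
Numerator = 5 * 0.6 = 3.0
Denominator = 1 + 4 * 0.6 = 3.4
r_new = 3.0 / 3.4
= 0.8824


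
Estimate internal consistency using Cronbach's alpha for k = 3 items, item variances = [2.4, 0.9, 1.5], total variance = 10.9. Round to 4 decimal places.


alpha = (k/(k-1)) * (1 - sum(s_i^2)/s_total^2)
sum(item variances) = 4.8
k/(k-1) = 3/2 = 1.5
1 - 4.8/10.9 = 1 - 0.440367 = 0.559633
alpha = 1.5 * 0.559633
= 0.8394


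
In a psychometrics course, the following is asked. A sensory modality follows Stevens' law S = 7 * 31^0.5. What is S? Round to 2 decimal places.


S = 7 * 31^0.5
31^0.5 = 5.5678
S = 7 * 5.5678
= 38.97


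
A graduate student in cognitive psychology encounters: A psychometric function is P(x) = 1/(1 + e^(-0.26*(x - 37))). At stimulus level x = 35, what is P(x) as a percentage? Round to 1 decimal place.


P(x) = 1/(1 + e^(-0.26*(35 - 37)))
Exponent = -0.26 * -2 = 0.52
e^(0.52) = 1.682028
P = 1/(1 + 1.682028) = 0.372852
Percentage = 37.3


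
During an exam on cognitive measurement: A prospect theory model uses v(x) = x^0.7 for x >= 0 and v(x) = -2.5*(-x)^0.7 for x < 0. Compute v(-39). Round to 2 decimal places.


Since x = -39 < 0, use v(x) = -lambda*(-x)^alpha
(-x) = 39
39^0.7 = 12.9941
v(-39) = -2.5 * 12.9941
= -32.49


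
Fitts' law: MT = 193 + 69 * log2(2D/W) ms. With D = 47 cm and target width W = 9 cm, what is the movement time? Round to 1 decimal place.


MT = 193 + 69 * log2(2*47/9)
2D/W = 10.444444
log2(10.444444) = 3.3847
MT = 193 + 69 * 3.3847
= 426.5 ms


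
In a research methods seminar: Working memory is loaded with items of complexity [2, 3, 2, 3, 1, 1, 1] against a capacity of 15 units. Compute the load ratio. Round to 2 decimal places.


Total complexity = 2 + 3 + 2 + 3 + 1 + 1 + 1 = 13
Load = total / capacity = 13 / 15
= 0.87


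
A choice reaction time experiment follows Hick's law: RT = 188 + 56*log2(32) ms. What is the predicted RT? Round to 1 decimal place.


RT = 188 + 56 * log2(32)
log2(32) = 5.0
RT = 188 + 56 * 5.0
= 188 + 280.0
= 468.0 ms


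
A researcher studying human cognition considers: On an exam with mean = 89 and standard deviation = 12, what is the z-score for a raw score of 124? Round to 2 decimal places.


z = (X - mu) / sigma
= (124 - 89) / 12
= 35 / 12
= 2.92


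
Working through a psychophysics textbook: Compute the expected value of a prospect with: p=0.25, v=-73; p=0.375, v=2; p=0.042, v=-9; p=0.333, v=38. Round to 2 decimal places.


EU = sum(p_i * v_i)
0.25 * -73 = -18.25
0.375 * 2 = 0.75
0.042 * -9 = -0.378
0.333 * 38 = 12.654
EU = -18.25 + 0.75 + -0.378 + 12.654
= -5.22


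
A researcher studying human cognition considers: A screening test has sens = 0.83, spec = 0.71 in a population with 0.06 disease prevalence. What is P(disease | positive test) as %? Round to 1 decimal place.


PPV = (sens * prev) / (sens * prev + (1-spec) * (1-prev))
Numerator = 0.83 * 0.06 = 0.0498
P(positive and no disease) = (1 - spec) * (1 - prev) = (1 - 0.71) * (1 - 0.06) = 0.2726
Denominator = 0.0498 + 0.2726 = 0.3224
PPV = 0.0498 / 0.3224 = 0.154467
As percentage = 15.4


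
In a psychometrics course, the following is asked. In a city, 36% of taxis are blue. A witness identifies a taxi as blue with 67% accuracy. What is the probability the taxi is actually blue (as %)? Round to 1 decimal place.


P(blue | says blue) = P(says blue | blue)*P(blue) / [P(says blue | blue)*P(blue) + P(says blue | not blue)*P(not blue)]
Numerator = 0.67 * 0.36 = 0.2412
False identification = 0.33 * 0.64 = 0.2112
P = 0.2412 / (0.2412 + 0.2112)
= 0.2412 / 0.4524
As percentage = 53.3


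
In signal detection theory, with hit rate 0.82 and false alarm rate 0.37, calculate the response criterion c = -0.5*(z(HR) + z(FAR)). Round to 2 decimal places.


c = -0.5 * (z(HR) + z(FAR))
z(0.82) = 0.9154
z(0.37) = -0.3319
c = -0.5 * (0.9154 + -0.3319)
= -0.5 * 0.5835
= -0.29


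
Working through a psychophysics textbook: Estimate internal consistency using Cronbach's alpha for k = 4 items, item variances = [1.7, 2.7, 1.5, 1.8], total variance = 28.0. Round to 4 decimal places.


alpha = (k/(k-1)) * (1 - sum(s_i^2)/s_total^2)
sum(item variances) = 7.7
k/(k-1) = 4/3 = 1.333333
1 - 7.7/28.0 = 1 - 0.275 = 0.725
alpha = 1.333333 * 0.725
= 0.9667


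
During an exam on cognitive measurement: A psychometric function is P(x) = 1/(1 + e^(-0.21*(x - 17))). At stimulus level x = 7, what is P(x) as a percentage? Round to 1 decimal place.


P(x) = 1/(1 + e^(-0.21*(7 - 17)))
Exponent = -0.21 * -10 = 2.1
e^(2.1) = 8.16617
P = 1/(1 + 8.16617) = 0.109097
Percentage = 10.9


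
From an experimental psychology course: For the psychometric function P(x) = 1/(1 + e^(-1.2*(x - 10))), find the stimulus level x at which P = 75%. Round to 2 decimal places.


At P = 0.75: 0.75 = 1/(1 + e^(-k*(x-x0)))
Solving: e^(-k*(x-x0)) = 1/3
x = x0 + ln(3)/k
ln(3) = 1.0986
x = 10 + 1.0986/1.2
= 10 + 0.9155
= 10.92


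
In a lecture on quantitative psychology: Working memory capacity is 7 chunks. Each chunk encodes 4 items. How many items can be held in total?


Total items = chunks * items_per_chunk
= 7 * 4
= 28


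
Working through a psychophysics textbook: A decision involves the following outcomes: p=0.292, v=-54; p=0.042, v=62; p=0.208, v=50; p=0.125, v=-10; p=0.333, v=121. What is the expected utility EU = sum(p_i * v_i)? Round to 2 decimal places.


EU = sum(p_i * v_i)
0.292 * -54 = -15.768
0.042 * 62 = 2.604
0.208 * 50 = 10.4
0.125 * -10 = -1.25
0.333 * 121 = 40.293
EU = -15.768 + 2.604 + 10.4 + -1.25 + 40.293
= 36.28


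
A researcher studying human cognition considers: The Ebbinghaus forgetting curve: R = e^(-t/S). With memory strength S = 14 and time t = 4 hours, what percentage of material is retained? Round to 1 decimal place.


R = e^(-t/S)
-t/S = -4/14 = -0.285714
R = e^(-0.285714) = 0.751478
Percentage = 0.751478 * 100
= 75.1


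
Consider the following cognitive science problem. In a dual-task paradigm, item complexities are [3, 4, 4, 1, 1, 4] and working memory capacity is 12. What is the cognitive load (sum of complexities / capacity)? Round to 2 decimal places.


Total complexity = 3 + 4 + 4 + 1 + 1 + 4 = 17
Load = total / capacity = 17 / 12
= 1.42


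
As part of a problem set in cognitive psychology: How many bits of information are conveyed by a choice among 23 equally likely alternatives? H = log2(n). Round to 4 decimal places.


H = log2(n)
H = log2(23)
= 4.5236


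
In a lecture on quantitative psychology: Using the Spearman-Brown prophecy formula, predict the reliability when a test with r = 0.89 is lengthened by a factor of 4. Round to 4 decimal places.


r_new = n*r / (1 + (n-1)*r)
Numerator = 4 * 0.89 = 3.56
Denominator = 1 + 3 * 0.89 = 3.67
r_new = 3.56 / 3.67
= 0.9700


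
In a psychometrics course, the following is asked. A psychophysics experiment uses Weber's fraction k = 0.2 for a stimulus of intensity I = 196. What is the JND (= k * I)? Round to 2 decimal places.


JND = k * I
JND = 0.2 * 196
= 39.20


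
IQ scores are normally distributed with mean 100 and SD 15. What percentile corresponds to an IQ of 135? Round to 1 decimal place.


z = (IQ - mean) / SD
z = (135 - 100) / 15 = 2.3333
Percentile = Phi(2.3333) * 100
Phi(2.3333) = 0.990184
= 99.0


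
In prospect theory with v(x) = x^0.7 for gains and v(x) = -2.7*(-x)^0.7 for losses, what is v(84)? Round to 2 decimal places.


Since x = 84 >= 0, use v(x) = x^0.7
84^0.7 = 22.2329
v(84) = 22.23


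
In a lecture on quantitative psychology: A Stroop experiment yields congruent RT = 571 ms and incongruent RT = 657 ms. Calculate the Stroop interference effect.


Stroop effect = RT(incongruent) - RT(congruent)
= 657 - 571
= 86 ms


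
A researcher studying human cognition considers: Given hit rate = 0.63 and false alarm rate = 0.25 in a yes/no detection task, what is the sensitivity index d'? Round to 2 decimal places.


d' = z(HR) - z(FAR)
z(0.63) = 0.3319
z(0.25) = -0.6745
d' = 0.3319 - -0.6745
= 1.01


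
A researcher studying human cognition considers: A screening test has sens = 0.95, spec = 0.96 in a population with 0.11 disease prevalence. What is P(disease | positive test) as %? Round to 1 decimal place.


PPV = (sens * prev) / (sens * prev + (1-spec) * (1-prev))
Numerator = 0.95 * 0.11 = 0.1045
P(positive and no disease) = (1 - spec) * (1 - prev) = (1 - 0.96) * (1 - 0.11) = 0.0356
Denominator = 0.1045 + 0.0356 = 0.1401
PPV = 0.1045 / 0.1401 = 0.745896
As percentage = 74.6


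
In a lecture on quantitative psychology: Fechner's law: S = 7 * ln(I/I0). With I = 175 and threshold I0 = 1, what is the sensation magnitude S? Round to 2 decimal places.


S = 7 * ln(175/1)
I/I0 = 175.0
ln(175.0) = 5.1648
S = 7 * 5.1648
= 36.15


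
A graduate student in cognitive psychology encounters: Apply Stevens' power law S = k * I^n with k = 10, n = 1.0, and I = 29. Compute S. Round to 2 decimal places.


S = 10 * 29^1.0
29^1.0 = 29.0
S = 10 * 29.0
= 290.00


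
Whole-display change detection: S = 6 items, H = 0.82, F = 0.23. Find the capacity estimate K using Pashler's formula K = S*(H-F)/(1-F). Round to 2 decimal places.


K = S * (H - F) / (1 - F)
H - F = 0.59
1 - F = 0.77
K = 6 * 0.59 / 0.77
= 4.60


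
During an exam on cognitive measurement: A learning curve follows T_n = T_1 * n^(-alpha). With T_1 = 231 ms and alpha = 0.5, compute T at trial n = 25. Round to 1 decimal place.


T_n = 231 * 25^(-0.5)
25^(-0.5) = 0.2
T_n = 231 * 0.2
= 46.2 ms


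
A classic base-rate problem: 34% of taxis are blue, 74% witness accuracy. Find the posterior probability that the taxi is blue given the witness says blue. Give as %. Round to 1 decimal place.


P(blue | says blue) = P(says blue | blue)*P(blue) / [P(says blue | blue)*P(blue) + P(says blue | not blue)*P(not blue)]
Numerator = 0.74 * 0.34 = 0.2516
False identification = 0.26 * 0.66 = 0.1716
P = 0.2516 / (0.2516 + 0.1716)
= 0.2516 / 0.4232
As percentage = 59.5


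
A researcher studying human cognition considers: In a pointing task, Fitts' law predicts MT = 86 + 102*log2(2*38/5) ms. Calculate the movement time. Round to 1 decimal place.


MT = 86 + 102 * log2(2*38/5)
2D/W = 15.2
log2(15.2) = 3.926
MT = 86 + 102 * 3.926
= 486.5 ms


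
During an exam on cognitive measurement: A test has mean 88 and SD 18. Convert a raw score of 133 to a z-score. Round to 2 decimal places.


z = (X - mu) / sigma
= (133 - 88) / 18
= 45 / 18
= 2.50


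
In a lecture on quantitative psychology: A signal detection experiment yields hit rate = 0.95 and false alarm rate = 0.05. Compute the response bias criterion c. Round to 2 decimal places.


c = -0.5 * (z(HR) + z(FAR))
z(0.95) = 1.6449
z(0.05) = -1.6449
c = -0.5 * (1.6449 + -1.6449)
= -0.5 * 0.0
= 0.00


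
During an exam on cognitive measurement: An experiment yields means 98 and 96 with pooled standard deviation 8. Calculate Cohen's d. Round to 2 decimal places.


Cohen's d = (M1 - M2) / S_pooled
= (98 - 96) / 8
= 2 / 8
= 0.25


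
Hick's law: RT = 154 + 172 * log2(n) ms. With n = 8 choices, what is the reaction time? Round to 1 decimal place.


RT = 154 + 172 * log2(8)
log2(8) = 3.0
RT = 154 + 172 * 3.0
= 154 + 516.0
= 670.0 ms


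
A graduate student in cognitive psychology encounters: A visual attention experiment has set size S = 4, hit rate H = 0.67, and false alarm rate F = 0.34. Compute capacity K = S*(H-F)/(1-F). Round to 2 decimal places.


K = S * (H - F) / (1 - F)
H - F = 0.33
1 - F = 0.66
K = 4 * 0.33 / 0.66
= 2.00


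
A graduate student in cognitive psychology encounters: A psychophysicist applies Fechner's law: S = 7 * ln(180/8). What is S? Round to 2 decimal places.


S = 7 * ln(180/8)
I/I0 = 22.5
ln(22.5) = 3.1135
S = 7 * 3.1135
= 21.79


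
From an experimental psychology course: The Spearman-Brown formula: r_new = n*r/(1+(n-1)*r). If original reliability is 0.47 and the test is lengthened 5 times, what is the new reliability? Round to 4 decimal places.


r_new = n*r / (1 + (n-1)*r)
Numerator = 5 * 0.47 = 2.35
Denominator = 1 + 4 * 0.47 = 2.88
r_new = 2.35 / 2.88
= 0.8160


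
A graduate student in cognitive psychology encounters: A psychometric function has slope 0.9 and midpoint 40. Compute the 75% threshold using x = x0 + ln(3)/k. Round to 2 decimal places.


At P = 0.75: 0.75 = 1/(1 + e^(-k*(x-x0)))
Solving: e^(-k*(x-x0)) = 1/3
x = x0 + ln(3)/k
ln(3) = 1.0986
x = 40 + 1.0986/0.9
= 40 + 1.2207
= 41.22


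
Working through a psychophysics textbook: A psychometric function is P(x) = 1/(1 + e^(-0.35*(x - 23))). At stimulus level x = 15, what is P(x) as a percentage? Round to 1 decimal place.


P(x) = 1/(1 + e^(-0.35*(15 - 23)))
Exponent = -0.35 * -8 = 2.8
e^(2.8) = 16.444647
P = 1/(1 + 16.444647) = 0.057324
Percentage = 5.7


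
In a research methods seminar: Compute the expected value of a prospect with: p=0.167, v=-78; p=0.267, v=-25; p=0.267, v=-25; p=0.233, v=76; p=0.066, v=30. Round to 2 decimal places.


EU = sum(p_i * v_i)
0.167 * -78 = -13.026
0.267 * -25 = -6.675
0.267 * -25 = -6.675
0.233 * 76 = 17.708
0.066 * 30 = 1.98
EU = -13.026 + -6.675 + -6.675 + 17.708 + 1.98
= -6.69


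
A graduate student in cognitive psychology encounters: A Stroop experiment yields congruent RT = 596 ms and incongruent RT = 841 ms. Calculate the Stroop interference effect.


Stroop effect = RT(incongruent) - RT(congruent)
= 841 - 596
= 245 ms


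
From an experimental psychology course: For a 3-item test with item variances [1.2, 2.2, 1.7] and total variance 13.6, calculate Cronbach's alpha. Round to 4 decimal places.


alpha = (k/(k-1)) * (1 - sum(s_i^2)/s_total^2)
sum(item variances) = 5.1
k/(k-1) = 3/2 = 1.5
1 - 5.1/13.6 = 1 - 0.375 = 0.625
alpha = 1.5 * 0.625
= 0.9375


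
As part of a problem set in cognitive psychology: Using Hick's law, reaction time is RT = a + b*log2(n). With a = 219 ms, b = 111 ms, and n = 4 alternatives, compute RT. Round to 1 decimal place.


RT = 219 + 111 * log2(4)
log2(4) = 2.0
RT = 219 + 111 * 2.0
= 219 + 222.0
= 441.0 ms


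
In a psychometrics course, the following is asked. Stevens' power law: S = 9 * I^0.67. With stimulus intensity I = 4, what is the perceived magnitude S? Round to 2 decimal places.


S = 9 * 4^0.67
4^0.67 = 2.5315
S = 9 * 2.5315
= 22.78


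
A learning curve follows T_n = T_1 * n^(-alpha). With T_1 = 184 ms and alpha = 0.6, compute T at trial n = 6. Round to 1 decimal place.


T_n = 184 * 6^(-0.6)
6^(-0.6) = 0.341279
T_n = 184 * 0.341279
= 62.8 ms


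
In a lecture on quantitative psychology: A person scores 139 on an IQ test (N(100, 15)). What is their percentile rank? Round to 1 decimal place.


z = (IQ - mean) / SD
z = (139 - 100) / 15 = 2.6
Percentile = Phi(2.6) * 100
Phi(2.6) = 0.995339
= 99.5


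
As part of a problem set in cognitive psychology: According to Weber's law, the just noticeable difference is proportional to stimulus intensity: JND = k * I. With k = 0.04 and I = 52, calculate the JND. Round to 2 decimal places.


JND = k * I
JND = 0.04 * 52
= 2.08


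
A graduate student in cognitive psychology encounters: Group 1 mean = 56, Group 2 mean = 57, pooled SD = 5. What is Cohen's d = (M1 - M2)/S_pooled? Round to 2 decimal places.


Cohen's d = (M1 - M2) / S_pooled
= (56 - 57) / 5
= -1 / 5
= -0.20


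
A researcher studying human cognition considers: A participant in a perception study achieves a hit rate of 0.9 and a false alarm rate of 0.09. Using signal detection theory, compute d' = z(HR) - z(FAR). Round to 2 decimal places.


d' = z(HR) - z(FAR)
z(0.9) = 1.2816
z(0.09) = -1.3408
d' = 1.2816 - -1.3408
= 2.62


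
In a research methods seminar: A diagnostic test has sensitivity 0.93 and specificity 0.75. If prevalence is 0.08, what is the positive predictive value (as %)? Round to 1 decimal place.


PPV = (sens * prev) / (sens * prev + (1-spec) * (1-prev))
Numerator = 0.93 * 0.08 = 0.0744
P(positive and no disease) = (1 - spec) * (1 - prev) = (1 - 0.75) * (1 - 0.08) = 0.23
Denominator = 0.0744 + 0.23 = 0.3044
PPV = 0.0744 / 0.3044 = 0.244415
As percentage = 24.4


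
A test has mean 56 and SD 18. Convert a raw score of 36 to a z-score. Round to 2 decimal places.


z = (X - mu) / sigma
= (36 - 56) / 18
= -20 / 18
= -1.11


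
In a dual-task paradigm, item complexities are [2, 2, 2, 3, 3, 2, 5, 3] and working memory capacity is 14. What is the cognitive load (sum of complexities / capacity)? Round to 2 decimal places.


Total complexity = 2 + 2 + 2 + 3 + 3 + 2 + 5 + 3 = 22
Load = total / capacity = 22 / 14
= 1.57


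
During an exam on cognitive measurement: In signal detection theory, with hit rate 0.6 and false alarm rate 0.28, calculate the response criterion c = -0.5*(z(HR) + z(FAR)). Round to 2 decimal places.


c = -0.5 * (z(HR) + z(FAR))
z(0.6) = 0.2533
z(0.28) = -0.5828
c = -0.5 * (0.2533 + -0.5828)
= -0.5 * -0.3295
= 0.16


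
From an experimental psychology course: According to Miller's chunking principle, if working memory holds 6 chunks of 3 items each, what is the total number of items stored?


Total items = chunks * items_per_chunk
= 6 * 3
= 18


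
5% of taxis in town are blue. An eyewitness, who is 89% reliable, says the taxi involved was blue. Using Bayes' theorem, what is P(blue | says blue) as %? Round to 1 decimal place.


P(blue | says blue) = P(says blue | blue)*P(blue) / [P(says blue | blue)*P(blue) + P(says blue | not blue)*P(not blue)]
Numerator = 0.89 * 0.05 = 0.0445
False identification = 0.11 * 0.95 = 0.1045
P = 0.0445 / (0.0445 + 0.1045)
= 0.0445 / 0.149
As percentage = 29.9


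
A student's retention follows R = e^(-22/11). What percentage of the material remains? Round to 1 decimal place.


R = e^(-t/S)
-t/S = -22/11 = -2.0
R = e^(-2.0) = 0.135335
Percentage = 0.135335 * 100
= 13.5


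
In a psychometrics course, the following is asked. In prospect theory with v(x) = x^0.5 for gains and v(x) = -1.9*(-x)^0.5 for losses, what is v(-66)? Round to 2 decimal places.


Since x = -66 < 0, use v(x) = -lambda*(-x)^alpha
(-x) = 66
66^0.5 = 8.124
v(-66) = -1.9 * 8.124
= -15.44


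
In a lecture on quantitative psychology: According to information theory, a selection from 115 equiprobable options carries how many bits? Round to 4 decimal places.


H = log2(n)
H = log2(115)
= 6.8455


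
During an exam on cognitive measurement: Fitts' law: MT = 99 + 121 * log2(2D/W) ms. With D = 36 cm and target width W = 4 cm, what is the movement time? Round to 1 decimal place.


MT = 99 + 121 * log2(2*36/4)
2D/W = 18.0
log2(18.0) = 4.1699
MT = 99 + 121 * 4.1699
= 603.6 ms


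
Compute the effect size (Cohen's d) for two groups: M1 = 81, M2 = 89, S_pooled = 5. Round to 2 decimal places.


Cohen's d = (M1 - M2) / S_pooled
= (81 - 89) / 5
= -8 / 5
= -1.60


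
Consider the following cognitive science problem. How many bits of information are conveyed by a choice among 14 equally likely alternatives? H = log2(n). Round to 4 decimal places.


H = log2(n)
H = log2(14)
= 3.8074


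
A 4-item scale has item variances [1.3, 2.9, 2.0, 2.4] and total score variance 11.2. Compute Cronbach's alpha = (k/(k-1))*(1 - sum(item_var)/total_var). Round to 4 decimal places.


alpha = (k/(k-1)) * (1 - sum(s_i^2)/s_total^2)
sum(item variances) = 8.6
k/(k-1) = 4/3 = 1.333333
1 - 8.6/11.2 = 1 - 0.767857 = 0.232143
alpha = 1.333333 * 0.232143
= 0.3095


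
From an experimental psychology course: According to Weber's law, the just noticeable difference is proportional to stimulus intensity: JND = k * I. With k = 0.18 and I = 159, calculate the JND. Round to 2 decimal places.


JND = k * I
JND = 0.18 * 159
= 28.62


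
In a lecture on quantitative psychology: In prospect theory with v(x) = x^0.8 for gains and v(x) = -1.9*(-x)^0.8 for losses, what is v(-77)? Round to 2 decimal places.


Since x = -77 < 0, use v(x) = -lambda*(-x)^alpha
(-x) = 77
77^0.8 = 32.2993
v(-77) = -1.9 * 32.2993
= -61.37


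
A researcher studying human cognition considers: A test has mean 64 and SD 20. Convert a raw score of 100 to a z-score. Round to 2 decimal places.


z = (X - mu) / sigma
= (100 - 64) / 20
= 36 / 20
= 1.80


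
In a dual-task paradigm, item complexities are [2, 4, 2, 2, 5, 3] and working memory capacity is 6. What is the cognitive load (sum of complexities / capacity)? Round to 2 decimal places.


Total complexity = 2 + 4 + 2 + 2 + 5 + 3 = 18
Load = total / capacity = 18 / 6
= 3.00


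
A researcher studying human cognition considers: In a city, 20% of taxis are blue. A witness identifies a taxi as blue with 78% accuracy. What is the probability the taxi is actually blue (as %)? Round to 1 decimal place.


P(blue | says blue) = P(says blue | blue)*P(blue) / [P(says blue | blue)*P(blue) + P(says blue | not blue)*P(not blue)]
Numerator = 0.78 * 0.2 = 0.156
False identification = 0.22 * 0.8 = 0.176
P = 0.156 / (0.156 + 0.176)
= 0.156 / 0.332
As percentage = 47.0


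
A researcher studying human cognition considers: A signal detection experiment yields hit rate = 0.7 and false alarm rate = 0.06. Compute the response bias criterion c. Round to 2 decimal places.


c = -0.5 * (z(HR) + z(FAR))
z(0.7) = 0.5244
z(0.06) = -1.5548
c = -0.5 * (0.5244 + -1.5548)
= -0.5 * -1.0304
= 0.52


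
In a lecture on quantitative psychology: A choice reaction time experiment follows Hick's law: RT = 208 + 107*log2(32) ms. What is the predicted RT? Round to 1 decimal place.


RT = 208 + 107 * log2(32)
log2(32) = 5.0
RT = 208 + 107 * 5.0
= 208 + 535.0
= 743.0 ms


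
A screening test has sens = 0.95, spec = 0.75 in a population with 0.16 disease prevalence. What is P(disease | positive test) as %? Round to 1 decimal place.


PPV = (sens * prev) / (sens * prev + (1-spec) * (1-prev))
Numerator = 0.95 * 0.16 = 0.152
P(positive and no disease) = (1 - spec) * (1 - prev) = (1 - 0.75) * (1 - 0.16) = 0.21
Denominator = 0.152 + 0.21 = 0.362
PPV = 0.152 / 0.362 = 0.41989
As percentage = 42.0


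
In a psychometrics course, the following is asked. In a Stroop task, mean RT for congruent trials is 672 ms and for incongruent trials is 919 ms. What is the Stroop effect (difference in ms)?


Stroop effect = RT(incongruent) - RT(congruent)
= 919 - 672
= 247 ms


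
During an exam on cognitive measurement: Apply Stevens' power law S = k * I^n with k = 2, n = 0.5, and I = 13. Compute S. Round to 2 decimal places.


S = 2 * 13^0.5
13^0.5 = 3.6056
S = 2 * 3.6056
= 7.21


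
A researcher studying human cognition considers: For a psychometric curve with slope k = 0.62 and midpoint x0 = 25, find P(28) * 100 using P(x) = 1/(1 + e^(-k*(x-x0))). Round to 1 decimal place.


P(x) = 1/(1 + e^(-0.62*(28 - 25)))
Exponent = -0.62 * 3 = -1.86
e^(-1.86) = 0.155673
P = 1/(1 + 0.155673) = 0.865297
Percentage = 86.5


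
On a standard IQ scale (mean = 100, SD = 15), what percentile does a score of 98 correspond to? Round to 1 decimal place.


z = (IQ - mean) / SD
z = (98 - 100) / 15 = -0.1333
Percentile = Phi(-0.1333) * 100
Phi(-0.1333) = 0.446978
= 44.7


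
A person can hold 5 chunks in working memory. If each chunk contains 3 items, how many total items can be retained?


Total items = chunks * items_per_chunk
= 5 * 3
= 15


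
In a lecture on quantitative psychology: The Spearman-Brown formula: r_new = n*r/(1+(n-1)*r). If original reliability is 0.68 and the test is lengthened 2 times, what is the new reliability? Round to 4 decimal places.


r_new = n*r / (1 + (n-1)*r)
Numerator = 2 * 0.68 = 1.36
Denominator = 1 + 1 * 0.68 = 1.68
r_new = 1.36 / 1.68
= 0.8095


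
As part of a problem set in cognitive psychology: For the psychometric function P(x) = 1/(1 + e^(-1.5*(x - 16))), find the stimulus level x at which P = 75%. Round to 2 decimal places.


At P = 0.75: 0.75 = 1/(1 + e^(-k*(x-x0)))
Solving: e^(-k*(x-x0)) = 1/3
x = x0 + ln(3)/k
ln(3) = 1.0986
x = 16 + 1.0986/1.5
= 16 + 0.7324
= 16.73


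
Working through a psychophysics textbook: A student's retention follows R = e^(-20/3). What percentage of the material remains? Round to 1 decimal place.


R = e^(-t/S)
-t/S = -20/3 = -6.666667
R = e^(-6.666667) = 0.001273
Percentage = 0.001273 * 100
= 0.1


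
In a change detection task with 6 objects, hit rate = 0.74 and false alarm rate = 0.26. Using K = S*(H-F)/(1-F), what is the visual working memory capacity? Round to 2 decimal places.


K = S * (H - F) / (1 - F)
H - F = 0.48
1 - F = 0.74
K = 6 * 0.48 / 0.74
= 3.89


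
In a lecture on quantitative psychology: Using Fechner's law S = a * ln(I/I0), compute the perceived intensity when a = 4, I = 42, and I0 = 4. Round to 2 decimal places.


S = 4 * ln(42/4)
I/I0 = 10.5
ln(10.5) = 2.3514
S = 4 * 2.3514
= 9.41


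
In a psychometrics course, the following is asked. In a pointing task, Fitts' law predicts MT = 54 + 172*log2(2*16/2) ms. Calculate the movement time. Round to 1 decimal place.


MT = 54 + 172 * log2(2*16/2)
2D/W = 16.0
log2(16.0) = 4.0
MT = 54 + 172 * 4.0
= 742.0 ms


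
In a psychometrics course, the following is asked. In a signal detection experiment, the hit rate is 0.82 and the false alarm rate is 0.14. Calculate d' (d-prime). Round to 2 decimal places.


d' = z(HR) - z(FAR)
z(0.82) = 0.9154
z(0.14) = -1.0803
d' = 0.9154 - -1.0803
= 2.00


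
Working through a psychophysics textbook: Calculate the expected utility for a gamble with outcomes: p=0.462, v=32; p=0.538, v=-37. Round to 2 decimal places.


EU = sum(p_i * v_i)
0.462 * 32 = 14.784
0.538 * -37 = -19.906
EU = 14.784 + -19.906
= -5.12


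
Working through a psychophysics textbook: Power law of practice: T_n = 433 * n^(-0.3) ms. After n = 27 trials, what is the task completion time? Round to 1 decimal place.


T_n = 433 * 27^(-0.3)
27^(-0.3) = 0.372041
T_n = 433 * 0.372041
= 161.1 ms


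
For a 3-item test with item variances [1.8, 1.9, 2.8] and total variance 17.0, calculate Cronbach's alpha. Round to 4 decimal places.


alpha = (k/(k-1)) * (1 - sum(s_i^2)/s_total^2)
sum(item variances) = 6.5
k/(k-1) = 3/2 = 1.5
1 - 6.5/17.0 = 1 - 0.382353 = 0.617647
alpha = 1.5 * 0.617647
= 0.9265


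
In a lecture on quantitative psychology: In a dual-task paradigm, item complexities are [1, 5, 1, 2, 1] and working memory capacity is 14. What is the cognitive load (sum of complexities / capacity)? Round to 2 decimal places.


Total complexity = 1 + 5 + 1 + 2 + 1 = 10
Load = total / capacity = 10 / 14
= 0.71


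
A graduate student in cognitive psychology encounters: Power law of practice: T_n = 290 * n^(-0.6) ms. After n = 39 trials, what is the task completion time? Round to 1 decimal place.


T_n = 290 * 39^(-0.6)
39^(-0.6) = 0.11101
T_n = 290 * 0.11101
= 32.2 ms


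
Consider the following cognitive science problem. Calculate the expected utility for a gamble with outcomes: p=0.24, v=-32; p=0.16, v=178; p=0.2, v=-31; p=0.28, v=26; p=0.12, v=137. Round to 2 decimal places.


EU = sum(p_i * v_i)
0.24 * -32 = -7.68
0.16 * 178 = 28.48
0.2 * -31 = -6.2
0.28 * 26 = 7.28
0.12 * 137 = 16.44
EU = -7.68 + 28.48 + -6.2 + 7.28 + 16.44
= 38.32


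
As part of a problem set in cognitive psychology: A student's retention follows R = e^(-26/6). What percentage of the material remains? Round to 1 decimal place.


R = e^(-t/S)
-t/S = -26/6 = -4.333333
R = e^(-4.333333) = 0.013124
Percentage = 0.013124 * 100
= 1.3


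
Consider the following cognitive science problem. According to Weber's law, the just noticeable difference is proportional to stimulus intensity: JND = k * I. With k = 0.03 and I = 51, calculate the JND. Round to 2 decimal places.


JND = k * I
JND = 0.03 * 51
= 1.53


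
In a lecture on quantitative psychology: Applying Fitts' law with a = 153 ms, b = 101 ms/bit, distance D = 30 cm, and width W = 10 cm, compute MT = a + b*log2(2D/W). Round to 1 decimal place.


MT = 153 + 101 * log2(2*30/10)
2D/W = 6.0
log2(6.0) = 2.585
MT = 153 + 101 * 2.585
= 414.1 ms


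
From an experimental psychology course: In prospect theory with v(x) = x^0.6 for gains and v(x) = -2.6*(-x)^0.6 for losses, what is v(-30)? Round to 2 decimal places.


Since x = -30 < 0, use v(x) = -lambda*(-x)^alpha
(-x) = 30
30^0.6 = 7.6961
v(-30) = -2.6 * 7.6961
= -20.01


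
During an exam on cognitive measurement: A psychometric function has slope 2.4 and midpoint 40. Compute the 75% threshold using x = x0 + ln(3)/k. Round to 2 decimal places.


At P = 0.75: 0.75 = 1/(1 + e^(-k*(x-x0)))
Solving: e^(-k*(x-x0)) = 1/3
x = x0 + ln(3)/k
ln(3) = 1.0986
x = 40 + 1.0986/2.4
= 40 + 0.4578
= 40.46


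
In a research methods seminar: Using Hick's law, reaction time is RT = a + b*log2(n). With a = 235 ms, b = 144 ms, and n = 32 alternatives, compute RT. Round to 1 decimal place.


RT = 235 + 144 * log2(32)
log2(32) = 5.0
RT = 235 + 144 * 5.0
= 235 + 720.0
= 955.0 ms


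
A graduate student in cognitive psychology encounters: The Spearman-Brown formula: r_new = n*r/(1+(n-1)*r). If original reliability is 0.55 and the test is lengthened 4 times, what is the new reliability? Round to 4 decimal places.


r_new = n*r / (1 + (n-1)*r)
Numerator = 4 * 0.55 = 2.2
Denominator = 1 + 3 * 0.55 = 2.65
r_new = 2.2 / 2.65
= 0.8302


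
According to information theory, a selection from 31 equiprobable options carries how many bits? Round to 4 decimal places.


H = log2(n)
H = log2(31)
= 4.9542


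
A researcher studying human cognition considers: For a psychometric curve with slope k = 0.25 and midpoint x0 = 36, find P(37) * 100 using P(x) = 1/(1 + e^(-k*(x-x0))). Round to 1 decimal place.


P(x) = 1/(1 + e^(-0.25*(37 - 36)))
Exponent = -0.25 * 1 = -0.25
e^(-0.25) = 0.778801
P = 1/(1 + 0.778801) = 0.562176
Percentage = 56.2


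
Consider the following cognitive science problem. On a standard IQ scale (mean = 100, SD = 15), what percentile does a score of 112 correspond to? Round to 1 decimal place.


z = (IQ - mean) / SD
z = (112 - 100) / 15 = 0.8
Percentile = Phi(0.8) * 100
Phi(0.8) = 0.788145
= 78.8


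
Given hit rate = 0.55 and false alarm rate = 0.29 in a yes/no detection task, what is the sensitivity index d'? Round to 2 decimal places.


d' = z(HR) - z(FAR)
z(0.55) = 0.1257
z(0.29) = -0.5534
d' = 0.1257 - -0.5534
= 0.68


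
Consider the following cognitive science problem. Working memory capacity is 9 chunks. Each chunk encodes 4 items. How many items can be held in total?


Total items = chunks * items_per_chunk
= 9 * 4
= 36


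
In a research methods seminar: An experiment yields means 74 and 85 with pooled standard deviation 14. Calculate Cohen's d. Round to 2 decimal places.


Cohen's d = (M1 - M2) / S_pooled
= (74 - 85) / 14
= -11 / 14
= -0.79


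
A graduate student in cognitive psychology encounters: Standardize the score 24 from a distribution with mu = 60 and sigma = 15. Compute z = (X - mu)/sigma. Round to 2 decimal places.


z = (X - mu) / sigma
= (24 - 60) / 15
= -36 / 15
= -2.40


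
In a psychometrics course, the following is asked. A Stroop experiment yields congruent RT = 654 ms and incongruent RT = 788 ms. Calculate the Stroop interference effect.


Stroop effect = RT(incongruent) - RT(congruent)
= 788 - 654
= 134 ms


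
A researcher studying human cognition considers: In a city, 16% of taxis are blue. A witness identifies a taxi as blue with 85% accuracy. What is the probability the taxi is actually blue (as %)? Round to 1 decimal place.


P(blue | says blue) = P(says blue | blue)*P(blue) / [P(says blue | blue)*P(blue) + P(says blue | not blue)*P(not blue)]
Numerator = 0.85 * 0.16 = 0.136
False identification = 0.15 * 0.84 = 0.126
P = 0.136 / (0.136 + 0.126)
= 0.136 / 0.262
As percentage = 51.9


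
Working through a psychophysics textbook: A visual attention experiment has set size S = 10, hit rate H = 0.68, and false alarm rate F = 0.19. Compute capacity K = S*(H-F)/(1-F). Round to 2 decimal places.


K = S * (H - F) / (1 - F)
H - F = 0.49
1 - F = 0.81
K = 10 * 0.49 / 0.81
= 6.05


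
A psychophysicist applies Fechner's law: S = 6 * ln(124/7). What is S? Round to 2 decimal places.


S = 6 * ln(124/7)
I/I0 = 17.714286
ln(17.714286) = 2.8744
S = 6 * 2.8744
= 17.25


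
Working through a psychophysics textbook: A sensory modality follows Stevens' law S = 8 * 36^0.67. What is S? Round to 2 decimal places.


S = 8 * 36^0.67
36^0.67 = 11.0337
S = 8 * 11.0337
= 88.27


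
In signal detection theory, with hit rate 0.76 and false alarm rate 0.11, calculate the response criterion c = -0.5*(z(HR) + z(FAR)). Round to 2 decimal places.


c = -0.5 * (z(HR) + z(FAR))
z(0.76) = 0.7063
z(0.11) = -1.2265
c = -0.5 * (0.7063 + -1.2265)
= -0.5 * -0.5202
= 0.26


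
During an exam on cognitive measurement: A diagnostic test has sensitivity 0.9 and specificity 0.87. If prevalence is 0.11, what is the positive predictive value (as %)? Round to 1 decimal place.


PPV = (sens * prev) / (sens * prev + (1-spec) * (1-prev))
Numerator = 0.9 * 0.11 = 0.099
P(positive and no disease) = (1 - spec) * (1 - prev) = (1 - 0.87) * (1 - 0.11) = 0.1157
Denominator = 0.099 + 0.1157 = 0.2147
PPV = 0.099 / 0.2147 = 0.461109
As percentage = 46.1


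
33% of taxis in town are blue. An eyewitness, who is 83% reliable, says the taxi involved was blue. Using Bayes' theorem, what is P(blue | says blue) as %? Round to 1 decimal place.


P(blue | says blue) = P(says blue | blue)*P(blue) / [P(says blue | blue)*P(blue) + P(says blue | not blue)*P(not blue)]
Numerator = 0.83 * 0.33 = 0.2739
False identification = 0.17 * 0.67 = 0.1139
P = 0.2739 / (0.2739 + 0.1139)
= 0.2739 / 0.3878
As percentage = 70.6


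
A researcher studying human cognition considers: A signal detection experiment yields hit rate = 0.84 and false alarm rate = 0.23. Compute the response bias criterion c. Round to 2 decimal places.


c = -0.5 * (z(HR) + z(FAR))
z(0.84) = 0.9945
z(0.23) = -0.7388
c = -0.5 * (0.9945 + -0.7388)
= -0.5 * 0.2557
= -0.13


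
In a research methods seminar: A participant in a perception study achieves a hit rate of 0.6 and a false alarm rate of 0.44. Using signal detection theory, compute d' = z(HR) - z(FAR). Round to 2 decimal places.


d' = z(HR) - z(FAR)
z(0.6) = 0.2533
z(0.44) = -0.151
d' = 0.2533 - -0.151
= 0.40


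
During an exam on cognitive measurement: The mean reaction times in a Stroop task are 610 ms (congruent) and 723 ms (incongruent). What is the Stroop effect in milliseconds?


Stroop effect = RT(incongruent) - RT(congruent)
= 723 - 610
= 113 ms


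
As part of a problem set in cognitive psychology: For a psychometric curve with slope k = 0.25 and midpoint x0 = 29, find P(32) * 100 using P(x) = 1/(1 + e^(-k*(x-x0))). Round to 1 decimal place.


P(x) = 1/(1 + e^(-0.25*(32 - 29)))
Exponent = -0.25 * 3 = -0.75
e^(-0.75) = 0.472367
P = 1/(1 + 0.472367) = 0.679178
Percentage = 67.9
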